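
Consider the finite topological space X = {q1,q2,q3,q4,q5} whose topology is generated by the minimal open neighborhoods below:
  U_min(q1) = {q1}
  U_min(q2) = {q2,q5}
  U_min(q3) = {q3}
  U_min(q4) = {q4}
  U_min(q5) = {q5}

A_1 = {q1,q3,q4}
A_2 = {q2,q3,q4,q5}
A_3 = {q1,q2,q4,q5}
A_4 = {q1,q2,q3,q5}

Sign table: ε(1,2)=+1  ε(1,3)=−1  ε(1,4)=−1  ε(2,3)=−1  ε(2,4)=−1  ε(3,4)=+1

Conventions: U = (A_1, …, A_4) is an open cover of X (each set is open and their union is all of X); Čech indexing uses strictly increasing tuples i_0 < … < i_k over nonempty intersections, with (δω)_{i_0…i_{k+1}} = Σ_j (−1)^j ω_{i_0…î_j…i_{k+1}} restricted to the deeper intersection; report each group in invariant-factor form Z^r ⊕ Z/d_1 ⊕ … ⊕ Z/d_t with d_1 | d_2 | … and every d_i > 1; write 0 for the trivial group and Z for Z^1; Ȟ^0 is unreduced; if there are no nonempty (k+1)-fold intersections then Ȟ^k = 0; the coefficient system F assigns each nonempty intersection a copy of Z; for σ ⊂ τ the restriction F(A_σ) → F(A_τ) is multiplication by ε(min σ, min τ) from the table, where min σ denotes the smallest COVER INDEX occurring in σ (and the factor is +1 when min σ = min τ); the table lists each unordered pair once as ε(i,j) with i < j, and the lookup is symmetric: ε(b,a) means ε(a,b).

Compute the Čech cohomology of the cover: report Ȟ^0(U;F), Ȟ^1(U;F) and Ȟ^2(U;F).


Ȟ^0 = Z, Ȟ^1 = 0, Ȟ^2 = Z

nonempty intersections:
  A12={q3,q4} A13={q1,q4} A14={q1,q3} A23={q2,q4,q5} A24={q2,q3,q5} A34={q1,q2,q5}
  A123={q4} A124={q3} A134={q1} A234={q2,q5}
C dims 4,6,4; δ0: rk 3, SNF 1^3; δ1: rk 3, SNF 1^3
Ȟ^0: (4−3)−0=1 ⇒ Z
Ȟ^1: (6−3)−3=0 ⇒ 0
Ȟ^2: (4−0)−3=1 ⇒ Z


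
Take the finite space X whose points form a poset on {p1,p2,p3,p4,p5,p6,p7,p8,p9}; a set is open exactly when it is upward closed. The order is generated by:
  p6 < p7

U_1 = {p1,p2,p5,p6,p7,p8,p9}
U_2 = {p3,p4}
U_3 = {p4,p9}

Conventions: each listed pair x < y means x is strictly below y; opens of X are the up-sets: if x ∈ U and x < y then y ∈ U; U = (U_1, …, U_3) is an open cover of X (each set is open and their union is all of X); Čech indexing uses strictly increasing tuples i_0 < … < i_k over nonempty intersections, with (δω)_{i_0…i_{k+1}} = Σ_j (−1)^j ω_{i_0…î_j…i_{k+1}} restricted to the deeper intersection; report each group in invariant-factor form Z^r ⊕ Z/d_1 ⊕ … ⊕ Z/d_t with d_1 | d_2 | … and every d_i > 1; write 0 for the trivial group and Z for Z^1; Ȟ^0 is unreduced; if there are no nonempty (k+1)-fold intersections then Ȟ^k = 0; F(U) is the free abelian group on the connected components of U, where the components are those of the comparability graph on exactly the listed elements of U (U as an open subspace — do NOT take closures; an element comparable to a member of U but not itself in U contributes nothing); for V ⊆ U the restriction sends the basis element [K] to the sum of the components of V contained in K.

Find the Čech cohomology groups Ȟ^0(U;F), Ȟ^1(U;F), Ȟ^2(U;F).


nonempty intersections:
  U13={p9} U23={p4}
components per intersection:
  U1: {p1} {p2} {p5} {p6,p7} {p8} {p9}
  U2: {p3} {p4}
  U3: {p4} {p9}
  U13: {p9}
  U23: {p4}
C dims 10,2; δ0: rk 2, SNF 1^2
Ȟ^0: (10−2)−0=8 ⇒ Z^8
Ȟ^1: (2−0)−2=0 ⇒ 0
Ȟ^2: (0−0)−0=0 ⇒ 0

Ȟ^0 = Z^8, Ȟ^1 = 0, Ȟ^2 = 0


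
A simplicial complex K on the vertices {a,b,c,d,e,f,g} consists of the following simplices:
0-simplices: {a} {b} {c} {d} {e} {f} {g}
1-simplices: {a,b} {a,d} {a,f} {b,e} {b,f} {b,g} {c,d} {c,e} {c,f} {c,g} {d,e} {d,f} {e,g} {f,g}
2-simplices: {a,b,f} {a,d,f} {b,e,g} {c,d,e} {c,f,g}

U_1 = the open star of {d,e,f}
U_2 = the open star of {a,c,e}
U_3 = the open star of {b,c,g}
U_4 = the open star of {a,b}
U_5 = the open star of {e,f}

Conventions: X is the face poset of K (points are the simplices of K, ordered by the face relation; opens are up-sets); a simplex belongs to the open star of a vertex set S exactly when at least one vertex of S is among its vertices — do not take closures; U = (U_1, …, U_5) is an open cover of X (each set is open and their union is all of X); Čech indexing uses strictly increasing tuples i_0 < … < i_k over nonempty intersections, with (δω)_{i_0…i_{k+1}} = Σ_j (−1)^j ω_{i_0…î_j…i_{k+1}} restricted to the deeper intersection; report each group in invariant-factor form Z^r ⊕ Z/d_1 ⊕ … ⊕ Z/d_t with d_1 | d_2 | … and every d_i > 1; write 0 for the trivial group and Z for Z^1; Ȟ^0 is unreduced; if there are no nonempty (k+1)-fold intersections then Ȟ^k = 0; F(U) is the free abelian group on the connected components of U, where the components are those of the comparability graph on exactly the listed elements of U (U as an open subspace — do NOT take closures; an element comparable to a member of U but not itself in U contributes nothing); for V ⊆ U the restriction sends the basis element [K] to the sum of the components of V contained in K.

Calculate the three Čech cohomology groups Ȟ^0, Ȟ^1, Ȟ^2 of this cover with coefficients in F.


nerve of the cover:
  U1={{d},{e},{f},{a,d},{a,f},{b,e},{b,f},{c,d},{c,e},{c,f},{d,e},{d,f},{e,g},{f,g},{a,b,f},{a,d,f},{b,e,g},{c,d,e},{c,f,g}} U2={{a},{c},{e},{a,b},{a,d},{a,f},{b,e},{c,d},{c,e},{c,f},{c,g},{d,e},{e,g},{a,b,f},{a,d,f},{b,e,g},{c,d,e},{c,f,g}} U3={{b},{c},{g},{a,b},{b,e},{b,f},{b,g},{c,d},{c,e},{c,f},{c,g},{e,g},{f,g},{a,b,f},{b,e,g},{c,d,e},{c,f,g}} U4={{a},{b},{a,b},{a,d},{a,f},{b,e},{b,f},{b,g},{a,b,f},{a,d,f},{b,e,g}} U5={{e},{f},{a,f},{b,e},{b,f},{c,e},{c,f},{d,e},{d,f},{e,g},{f,g},{a,b,f},{a,d,f},{b,e,g},{c,d,e},{c,f,g}}
  U12={{e},{a,d},{a,f},{b,e},{c,d},{c,e},{c,f},{d,e},{e,g},{a,b,f},{a,d,f},{b,e,g},{c,d,e},{c,f,g}} U13={{b,e},{b,f},{c,d},{c,e},{c,f},{e,g},{f,g},{a,b,f},{b,e,g},{c,d,e},{c,f,g}} U14={{a,d},{a,f},{b,e},{b,f},{a,b,f},{a,d,f},{b,e,g}} U15={{e},{f},{a,f},{b,e},{b,f},{c,e},{c,f},{d,e},{d,f},{e,g},{f,g},{a,b,f},{a,d,f},{b,e,g},{c,d,e},{c,f,g}} U23={{c},{a,b},{b,e},{c,d},{c,e},{c,f},{c,g},{e,g},{a,b,f},{b,e,g},{c,d,e},{c,f,g}} U24={{a},{a,b},{a,d},{a,f},{b,e},{a,b,f},{a,d,f},{b,e,g}} U25={{e},{a,f},{b,e},{c,e},{c,f},{d,e},{e,g},{a,b,f},{a,d,f},{b,e,g},{c,d,e},{c,f,g}} U34={{b},{a,b},{b,e},{b,f},{b,g},{a,b,f},{b,e,g}} U35={{b,e},{b,f},{c,e},{c,f},{e,g},{f,g},{a,b,f},{b,e,g},{c,d,e},{c,f,g}} U45={{a,f},{b,e},{b,f},{a,b,f},{a,d,f},{b,e,g}}
  U123={{b,e},{c,d},{c,e},{c,f},{e,g},{a,b,f},{b,e,g},{c,d,e},{c,f,g}} U124={{a,d},{a,f},{b,e},{a,b,f},{a,d,f},{b,e,g}} U125={{e},{a,f},{b,e},{c,e},{c,f},{d,e},{e,g},{a,b,f},{a,d,f},{b,e,g},{c,d,e},{c,f,g}} U134={{b,e},{b,f},{a,b,f},{b,e,g}} U135={{b,e},{b,f},{c,e},{c,f},{e,g},{f,g},{a,b,f},{b,e,g},{c,d,e},{c,f,g}} U145={{a,f},{b,e},{b,f},{a,b,f},{a,d,f},{b,e,g}} U234={{a,b},{b,e},{a,b,f},{b,e,g}} U235={{b,e},{c,e},{c,f},{e,g},{a,b,f},{b,e,g},{c,d,e},{c,f,g}} U245={{a,f},{b,e},{a,b,f},{a,d,f},{b,e,g}} U345={{b,e},{b,f},{a,b,f},{b,e,g}}
  U1234={{b,e},{a,b,f},{b,e,g}} U1235={{b,e},{c,e},{c,f},{e,g},{a,b,f},{b,e,g},{c,d,e},{c,f,g}} U1245={{a,f},{b,e},{a,b,f},{a,d,f},{b,e,g}} U1345={{b,e},{b,f},{a,b,f},{b,e,g}} U2345={{b,e},{a,b,f},{b,e,g}}
  U12345={{b,e},{a,b,f},{b,e,g}}
components per intersection:
  U1: {{d},{e},{f},{a,d},{a,f},{b,e},{b,f},{c,d},{c,e},{c,f},{d,e},{d,f},{e,g},{f,g},{a,b,f},{a,d,f},{b,e,g},{c,d,e},{c,f,g}}
  U2: {{a},{a,b},{a,d},{a,f},{a,b,f},{a,d,f}} {{c},{e},{b,e},{c,d},{c,e},{c,f},{c,g},{d,e},{e,g},{b,e,g},{c,d,e},{c,f,g}}
  U3: {{b},{c},{g},{a,b},{b,e},{b,f},{b,g},{c,d},{c,e},{c,f},{c,g},{e,g},{f,g},{a,b,f},{b,e,g},{c,d,e},{c,f,g}}
  U4: {{a},{b},{a,b},{a,d},{a,f},{b,e},{b,f},{b,g},{a,b,f},{a,d,f},{b,e,g}}
  U5: {{e},{b,e},{c,e},{d,e},{e,g},{b,e,g},{c,d,e}} {{f},{a,f},{b,f},{c,f},{d,f},{f,g},{a,b,f},{a,d,f},{c,f,g}}
  U12: {{e},{b,e},{c,d},{c,e},{d,e},{e,g},{b,e,g},{c,d,e}} {{a,d},{a,f},{a,b,f},{a,d,f}} {{c,f},{c,f,g}}
  U13: {{b,e},{e,g},{b,e,g}} {{b,f},{a,b,f}} {{c,d},{c,e},{c,d,e}} {{c,f},{f,g},{c,f,g}}
  U14: {{a,d},{a,f},{b,f},{a,b,f},{a,d,f}} {{b,e},{b,e,g}}
  U15: {{e},{b,e},{c,e},{d,e},{e,g},{b,e,g},{c,d,e}} {{f},{a,f},{b,f},{c,f},{d,f},{f,g},{a,b,f},{a,d,f},{c,f,g}}
  U23: {{c},{c,d},{c,e},{c,f},{c,g},{c,d,e},{c,f,g}} {{a,b},{a,b,f}} {{b,e},{e,g},{b,e,g}}
  U24: {{a},{a,b},{a,d},{a,f},{a,b,f},{a,d,f}} {{b,e},{b,e,g}}
  U25: {{e},{b,e},{c,e},{d,e},{e,g},{b,e,g},{c,d,e}} {{a,f},{a,b,f},{a,d,f}} {{c,f},{c,f,g}}
  U34: {{b},{a,b},{b,e},{b,f},{b,g},{a,b,f},{b,e,g}}
  U35: {{b,e},{e,g},{b,e,g}} {{b,f},{a,b,f}} {{c,e},{c,d,e}} {{c,f},{f,g},{c,f,g}}
  U45: {{a,f},{b,f},{a,b,f},{a,d,f}} {{b,e},{b,e,g}}
  U123: {{b,e},{e,g},{b,e,g}} {{c,d},{c,e},{c,d,e}} {{c,f},{c,f,g}} {{a,b,f}}
  U124: {{a,d},{a,f},{a,b,f},{a,d,f}} {{b,e},{b,e,g}}
  U125: {{e},{b,e},{c,e},{d,e},{e,g},{b,e,g},{c,d,e}} {{a,f},{a,b,f},{a,d,f}} {{c,f},{c,f,g}}
  U134: {{b,e},{b,e,g}} {{b,f},{a,b,f}}
  U135: {{b,e},{e,g},{b,e,g}} {{b,f},{a,b,f}} {{c,e},{c,d,e}} {{c,f},{f,g},{c,f,g}}
  U145: {{a,f},{b,f},{a,b,f},{a,d,f}} {{b,e},{b,e,g}}
  U234: {{a,b},{a,b,f}} {{b,e},{b,e,g}}
  U235: {{b,e},{e,g},{b,e,g}} {{c,e},{c,d,e}} {{c,f},{c,f,g}} {{a,b,f}}
  U245: {{a,f},{a,b,f},{a,d,f}} {{b,e},{b,e,g}}
  U345: {{b,e},{b,e,g}} {{b,f},{a,b,f}}
  U1234: {{b,e},{b,e,g}} {{a,b,f}}
  U1235: {{b,e},{e,g},{b,e,g}} {{c,e},{c,d,e}} {{c,f},{c,f,g}} {{a,b,f}}
  U1245: {{a,f},{a,b,f},{a,d,f}} {{b,e},{b,e,g}}
  U1345: {{b,e},{b,e,g}} {{b,f},{a,b,f}}
  U2345: {{b,e},{b,e,g}} {{a,b,f}}
  U12345: {{b,e},{b,e,g}} {{a,b,f}}
C dims 7,26,27,12; δ0: rk 6, SNF 1^6; δ1: rk 17, SNF 1^17; δ2: rk 10, SNF 1^10
Ȟ^0 = (7 − 6) − 0 = 1, so Ȟ^0 ≅ Z
Ȟ^1 = (26 − 17) − 6 = 3, so Ȟ^1 ≅ Z^3
Ȟ^2 = (27 − 10) − 17 = 0, so Ȟ^2 ≅ 0

Ȟ^0(U;F) ≅ Z, Ȟ^1(U;F) ≅ Z^3 and Ȟ^2(U;F) ≅ 0


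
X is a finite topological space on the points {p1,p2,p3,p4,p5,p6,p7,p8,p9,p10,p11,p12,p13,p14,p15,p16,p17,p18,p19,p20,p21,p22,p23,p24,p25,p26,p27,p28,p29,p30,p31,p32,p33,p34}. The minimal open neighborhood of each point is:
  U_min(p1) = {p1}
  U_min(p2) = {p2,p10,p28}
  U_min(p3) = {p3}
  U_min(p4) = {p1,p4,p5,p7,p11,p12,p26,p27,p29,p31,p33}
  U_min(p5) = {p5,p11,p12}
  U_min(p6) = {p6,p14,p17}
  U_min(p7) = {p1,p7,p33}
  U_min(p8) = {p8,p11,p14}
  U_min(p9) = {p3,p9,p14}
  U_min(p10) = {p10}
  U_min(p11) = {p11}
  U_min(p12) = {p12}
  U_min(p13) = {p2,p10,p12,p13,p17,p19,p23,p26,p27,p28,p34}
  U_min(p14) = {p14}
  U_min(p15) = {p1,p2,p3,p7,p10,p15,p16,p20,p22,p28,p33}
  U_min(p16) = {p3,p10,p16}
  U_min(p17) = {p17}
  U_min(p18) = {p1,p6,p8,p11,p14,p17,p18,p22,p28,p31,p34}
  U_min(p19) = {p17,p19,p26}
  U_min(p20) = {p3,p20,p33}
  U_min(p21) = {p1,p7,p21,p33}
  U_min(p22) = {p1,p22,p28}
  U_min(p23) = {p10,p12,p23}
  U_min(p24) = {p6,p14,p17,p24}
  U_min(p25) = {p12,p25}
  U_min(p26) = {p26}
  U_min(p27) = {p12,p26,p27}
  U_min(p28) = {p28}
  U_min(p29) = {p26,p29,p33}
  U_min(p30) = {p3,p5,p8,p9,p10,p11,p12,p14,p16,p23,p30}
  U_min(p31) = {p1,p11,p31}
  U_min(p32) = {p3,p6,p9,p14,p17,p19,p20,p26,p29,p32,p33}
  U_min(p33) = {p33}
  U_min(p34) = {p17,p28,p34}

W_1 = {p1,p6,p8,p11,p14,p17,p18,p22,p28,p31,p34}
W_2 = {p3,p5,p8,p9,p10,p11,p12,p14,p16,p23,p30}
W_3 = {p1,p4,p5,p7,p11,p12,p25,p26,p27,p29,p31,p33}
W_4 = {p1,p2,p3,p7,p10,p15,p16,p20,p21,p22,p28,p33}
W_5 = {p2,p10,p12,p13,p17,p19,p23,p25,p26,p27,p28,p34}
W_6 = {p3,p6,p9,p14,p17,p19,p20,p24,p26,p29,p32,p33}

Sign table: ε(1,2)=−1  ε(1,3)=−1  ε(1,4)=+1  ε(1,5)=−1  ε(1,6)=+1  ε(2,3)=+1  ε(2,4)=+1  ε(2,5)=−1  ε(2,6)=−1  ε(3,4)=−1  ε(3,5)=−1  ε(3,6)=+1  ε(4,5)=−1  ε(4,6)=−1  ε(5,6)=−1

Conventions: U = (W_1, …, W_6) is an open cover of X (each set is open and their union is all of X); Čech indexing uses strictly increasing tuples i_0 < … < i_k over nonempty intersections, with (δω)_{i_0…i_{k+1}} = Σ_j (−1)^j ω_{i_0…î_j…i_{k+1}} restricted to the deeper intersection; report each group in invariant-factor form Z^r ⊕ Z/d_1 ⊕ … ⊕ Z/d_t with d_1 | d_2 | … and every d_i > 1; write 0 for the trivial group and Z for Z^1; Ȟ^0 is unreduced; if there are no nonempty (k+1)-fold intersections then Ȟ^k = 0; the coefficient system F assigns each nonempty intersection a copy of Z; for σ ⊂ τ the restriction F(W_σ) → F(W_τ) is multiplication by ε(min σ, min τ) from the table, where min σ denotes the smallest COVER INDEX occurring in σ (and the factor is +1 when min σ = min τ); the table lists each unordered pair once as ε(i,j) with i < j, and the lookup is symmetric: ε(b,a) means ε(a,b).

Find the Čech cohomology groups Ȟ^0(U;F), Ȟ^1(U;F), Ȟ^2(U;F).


Ȟ^0(U;F) ≅ 0, Ȟ^1(U;F) ≅ Z/2 and Ȟ^2(U;F) ≅ Z

nonempty overlaps:
  W12={p8,p11,p14} W13={p1,p11,p31} W14={p1,p22,p28} W15={p17,p28,p34} W16={p6,p14,p17} W23={p5,p11,p12} W24={p3,p10,p16} W25={p10,p12,p23} W26={p3,p9,p14} W34={p1,p7,p33} W35={p12,p25,p26,p27} W36={p26,p29,p33} W45={p2,p10,p28} W46={p3,p20,p33} W56={p17,p19,p26}
  W123={p11} W126={p14} W134={p1} W145={p28} W156={p17} W235={p12} W245={p10} W246={p3} W346={p33} W356={p26}
C dims 6,15,10; δ0: rk 6, SNF 1^5·2; δ1: rk 9, SNF 1^9
degree 0: 6−6−0 = 0 → Ȟ^0 ≅ 0
degree 1: 15−9−6 = 0 plus torsion [2] → Ȟ^1 ≅ Z/2
degree 2: 10−0−9 = 1 → Ȟ^2 ≅ Z


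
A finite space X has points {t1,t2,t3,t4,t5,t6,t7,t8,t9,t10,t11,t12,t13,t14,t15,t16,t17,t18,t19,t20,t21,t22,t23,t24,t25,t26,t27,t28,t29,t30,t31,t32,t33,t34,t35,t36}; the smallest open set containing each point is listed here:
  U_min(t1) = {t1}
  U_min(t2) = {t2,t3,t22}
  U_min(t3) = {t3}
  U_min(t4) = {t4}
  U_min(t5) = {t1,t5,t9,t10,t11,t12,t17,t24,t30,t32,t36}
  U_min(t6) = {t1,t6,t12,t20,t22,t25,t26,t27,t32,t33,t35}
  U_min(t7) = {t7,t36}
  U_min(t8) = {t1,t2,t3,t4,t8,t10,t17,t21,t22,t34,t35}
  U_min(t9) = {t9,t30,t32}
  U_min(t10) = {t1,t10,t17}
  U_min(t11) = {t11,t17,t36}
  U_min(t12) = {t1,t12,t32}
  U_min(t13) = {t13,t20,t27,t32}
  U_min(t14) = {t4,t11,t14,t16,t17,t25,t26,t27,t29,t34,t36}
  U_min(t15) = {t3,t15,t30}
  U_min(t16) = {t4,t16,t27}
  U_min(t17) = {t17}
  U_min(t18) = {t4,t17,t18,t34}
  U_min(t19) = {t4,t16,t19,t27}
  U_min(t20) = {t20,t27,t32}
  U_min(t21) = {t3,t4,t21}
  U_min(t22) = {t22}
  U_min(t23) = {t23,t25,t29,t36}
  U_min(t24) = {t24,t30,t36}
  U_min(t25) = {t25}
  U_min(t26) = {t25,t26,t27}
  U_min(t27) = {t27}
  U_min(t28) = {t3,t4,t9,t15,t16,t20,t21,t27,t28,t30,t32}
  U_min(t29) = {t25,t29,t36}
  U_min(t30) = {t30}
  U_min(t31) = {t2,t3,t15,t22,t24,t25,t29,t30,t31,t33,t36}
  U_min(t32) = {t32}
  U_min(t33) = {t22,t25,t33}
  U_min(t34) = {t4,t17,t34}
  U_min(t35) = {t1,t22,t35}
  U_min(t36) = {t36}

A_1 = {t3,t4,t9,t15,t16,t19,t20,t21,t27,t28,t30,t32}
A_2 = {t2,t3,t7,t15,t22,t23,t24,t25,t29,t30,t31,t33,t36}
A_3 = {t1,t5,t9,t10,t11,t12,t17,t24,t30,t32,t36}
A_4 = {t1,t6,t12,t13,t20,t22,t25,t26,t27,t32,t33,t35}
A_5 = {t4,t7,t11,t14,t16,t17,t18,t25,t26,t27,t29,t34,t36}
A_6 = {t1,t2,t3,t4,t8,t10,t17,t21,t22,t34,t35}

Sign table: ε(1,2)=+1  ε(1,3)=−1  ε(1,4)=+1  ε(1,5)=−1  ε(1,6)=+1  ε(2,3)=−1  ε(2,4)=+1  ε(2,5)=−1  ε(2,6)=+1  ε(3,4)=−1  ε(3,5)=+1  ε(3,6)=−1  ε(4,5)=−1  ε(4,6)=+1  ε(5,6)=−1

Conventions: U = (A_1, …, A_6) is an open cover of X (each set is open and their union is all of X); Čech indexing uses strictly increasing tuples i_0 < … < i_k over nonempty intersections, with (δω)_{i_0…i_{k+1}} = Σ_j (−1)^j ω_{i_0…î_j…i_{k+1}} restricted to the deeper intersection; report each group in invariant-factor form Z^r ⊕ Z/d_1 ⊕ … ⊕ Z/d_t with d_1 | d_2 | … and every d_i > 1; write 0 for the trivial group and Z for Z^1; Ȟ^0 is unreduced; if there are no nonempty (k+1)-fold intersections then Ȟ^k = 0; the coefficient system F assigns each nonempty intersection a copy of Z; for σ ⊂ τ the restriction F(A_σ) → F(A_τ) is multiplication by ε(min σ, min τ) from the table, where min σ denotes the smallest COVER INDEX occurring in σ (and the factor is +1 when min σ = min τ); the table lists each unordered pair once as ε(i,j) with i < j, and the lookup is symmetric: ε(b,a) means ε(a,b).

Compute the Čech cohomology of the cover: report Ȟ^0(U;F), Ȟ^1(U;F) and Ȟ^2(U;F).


intersection data:
  A12={t3,t15,t30} A13={t9,t30,t32} A14={t20,t27,t32} A15={t4,t16,t27} A16={t3,t4,t21} A23={t24,t30,t36} A24={t22,t25,t33} A25={t7,t25,t29,t36} A26={t2,t3,t22} A34={t1,t12,t32} A35={t11,t17,t36} A36={t1,t10,t17} A45={t25,t26,t27} A46={t1,t22,t35} A56={t4,t17,t34}
  A123={t30} A126={t3} A134={t32} A145={t27} A156={t4} A235={t36} A245={t25} A246={t22} A346={t1} A356={t17}
C dims 6,15,10; δ0: rk 5, SNF 1^5; δ1: rk 10, SNF 1^9·2
Ȟ^0 = (6 − 5) − 0 = 1, so Ȟ^0 ≅ Z
Ȟ^1 = (15 − 10) − 5 = 0, so Ȟ^1 ≅ 0
Ȟ^2 = (10 − 0) − 10 = 0 plus torsion [2], so Ȟ^2 ≅ Z/2

Ȟ^0 = Z, Ȟ^1 = 0 and Ȟ^2 = Z/2


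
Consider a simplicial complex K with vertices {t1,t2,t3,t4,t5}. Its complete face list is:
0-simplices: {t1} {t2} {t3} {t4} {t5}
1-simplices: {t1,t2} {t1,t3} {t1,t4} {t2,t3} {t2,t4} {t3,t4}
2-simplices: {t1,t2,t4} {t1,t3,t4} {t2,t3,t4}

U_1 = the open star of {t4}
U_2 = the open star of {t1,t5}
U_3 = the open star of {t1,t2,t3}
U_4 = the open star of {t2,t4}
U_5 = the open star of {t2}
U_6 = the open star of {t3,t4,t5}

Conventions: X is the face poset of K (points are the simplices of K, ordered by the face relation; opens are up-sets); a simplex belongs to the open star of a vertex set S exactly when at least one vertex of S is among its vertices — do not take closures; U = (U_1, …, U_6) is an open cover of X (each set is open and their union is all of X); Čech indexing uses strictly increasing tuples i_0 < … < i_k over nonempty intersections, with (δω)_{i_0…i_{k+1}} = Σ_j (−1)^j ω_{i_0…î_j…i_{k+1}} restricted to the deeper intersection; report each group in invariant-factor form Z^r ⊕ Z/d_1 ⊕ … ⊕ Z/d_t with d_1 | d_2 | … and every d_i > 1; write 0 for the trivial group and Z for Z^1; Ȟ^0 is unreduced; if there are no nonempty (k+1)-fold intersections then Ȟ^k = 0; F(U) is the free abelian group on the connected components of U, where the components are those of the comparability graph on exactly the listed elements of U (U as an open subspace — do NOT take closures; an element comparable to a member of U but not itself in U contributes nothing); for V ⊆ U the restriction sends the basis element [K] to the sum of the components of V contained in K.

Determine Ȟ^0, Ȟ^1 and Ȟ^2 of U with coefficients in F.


Ȟ^0 = Z^2, Ȟ^1 = 0 and Ȟ^2 = 0

intersection data:
  U1={{t4},{t1,t4},{t2,t4},{t3,t4},{t1,t2,t4},{t1,t3,t4},{t2,t3,t4}} U2={{t1},{t5},{t1,t2},{t1,t3},{t1,t4},{t1,t2,t4},{t1,t3,t4}} U3={{t1},{t2},{t3},{t1,t2},{t1,t3},{t1,t4},{t2,t3},{t2,t4},{t3,t4},{t1,t2,t4},{t1,t3,t4},{t2,t3,t4}} U4={{t2},{t4},{t1,t2},{t1,t4},{t2,t3},{t2,t4},{t3,t4},{t1,t2,t4},{t1,t3,t4},{t2,t3,t4}} U5={{t2},{t1,t2},{t2,t3},{t2,t4},{t1,t2,t4},{t2,t3,t4}} U6={{t3},{t4},{t5},{t1,t3},{t1,t4},{t2,t3},{t2,t4},{t3,t4},{t1,t2,t4},{t1,t3,t4},{t2,t3,t4}}
  U12={{t1,t4},{t1,t2,t4},{t1,t3,t4}} U13={{t1,t4},{t2,t4},{t3,t4},{t1,t2,t4},{t1,t3,t4},{t2,t3,t4}} U14={{t4},{t1,t4},{t2,t4},{t3,t4},{t1,t2,t4},{t1,t3,t4},{t2,t3,t4}} U15={{t2,t4},{t1,t2,t4},{t2,t3,t4}} U16={{t4},{t1,t4},{t2,t4},{t3,t4},{t1,t2,t4},{t1,t3,t4},{t2,t3,t4}} U23={{t1},{t1,t2},{t1,t3},{t1,t4},{t1,t2,t4},{t1,t3,t4}} U24={{t1,t2},{t1,t4},{t1,t2,t4},{t1,t3,t4}} U25={{t1,t2},{t1,t2,t4}} U26={{t5},{t1,t3},{t1,t4},{t1,t2,t4},{t1,t3,t4}} U34={{t2},{t1,t2},{t1,t4},{t2,t3},{t2,t4},{t3,t4},{t1,t2,t4},{t1,t3,t4},{t2,t3,t4}} U35={{t2},{t1,t2},{t2,t3},{t2,t4},{t1,t2,t4},{t2,t3,t4}} U36={{t3},{t1,t3},{t1,t4},{t2,t3},{t2,t4},{t3,t4},{t1,t2,t4},{t1,t3,t4},{t2,t3,t4}} U45={{t2},{t1,t2},{t2,t3},{t2,t4},{t1,t2,t4},{t2,t3,t4}} U46={{t4},{t1,t4},{t2,t3},{t2,t4},{t3,t4},{t1,t2,t4},{t1,t3,t4},{t2,t3,t4}} U56={{t2,t3},{t2,t4},{t1,t2,t4},{t2,t3,t4}}
  U123={{t1,t4},{t1,t2,t4},{t1,t3,t4}} U124={{t1,t4},{t1,t2,t4},{t1,t3,t4}} U125={{t1,t2,t4}} U126={{t1,t4},{t1,t2,t4},{t1,t3,t4}} U134={{t1,t4},{t2,t4},{t3,t4},{t1,t2,t4},{t1,t3,t4},{t2,t3,t4}} U135={{t2,t4},{t1,t2,t4},{t2,t3,t4}} U136={{t1,t4},{t2,t4},{t3,t4},{t1,t2,t4},{t1,t3,t4},{t2,t3,t4}} U145={{t2,t4},{t1,t2,t4},{t2,t3,t4}} U146={{t4},{t1,t4},{t2,t4},{t3,t4},{t1,t2,t4},{t1,t3,t4},{t2,t3,t4}} U156={{t2,t4},{t1,t2,t4},{t2,t3,t4}} U234={{t1,t2},{t1,t4},{t1,t2,t4},{t1,t3,t4}} U235={{t1,t2},{t1,t2,t4}} U236={{t1,t3},{t1,t4},{t1,t2,t4},{t1,t3,t4}} U245={{t1,t2},{t1,t2,t4}} U246={{t1,t4},{t1,t2,t4},{t1,t3,t4}} U256={{t1,t2,t4}} U345={{t2},{t1,t2},{t2,t3},{t2,t4},{t1,t2,t4},{t2,t3,t4}} U346={{t1,t4},{t2,t3},{t2,t4},{t3,t4},{t1,t2,t4},{t1,t3,t4},{t2,t3,t4}} U356={{t2,t3},{t2,t4},{t1,t2,t4},{t2,t3,t4}} U456={{t2,t3},{t2,t4},{t1,t2,t4},{t2,t3,t4}}
  U1234={{t1,t4},{t1,t2,t4},{t1,t3,t4}} U1235={{t1,t2,t4}} U1236={{t1,t4},{t1,t2,t4},{t1,t3,t4}} U1245={{t1,t2,t4}} U1246={{t1,t4},{t1,t2,t4},{t1,t3,t4}} U1256={{t1,t2,t4}} U1345={{t2,t4},{t1,t2,t4},{t2,t3,t4}} U1346={{t1,t4},{t2,t4},{t3,t4},{t1,t2,t4},{t1,t3,t4},{t2,t3,t4}} U1356={{t2,t4},{t1,t2,t4},{t2,t3,t4}} U1456={{t2,t4},{t1,t2,t4},{t2,t3,t4}} U2345={{t1,t2},{t1,t2,t4}} U2346={{t1,t4},{t1,t2,t4},{t1,t3,t4}} U2356={{t1,t2,t4}} U2456={{t1,t2,t4}} U3456={{t2,t3},{t2,t4},{t1,t2,t4},{t2,t3,t4}}
  U12345={{t1,t2,t4}} U12346={{t1,t4},{t1,t2,t4},{t1,t3,t4}} U12356={{t1,t2,t4}} U12456={{t1,t2,t4}} U13456={{t2,t4},{t1,t2,t4},{t2,t3,t4}} U23456={{t1,t2,t4}}
  U123456={{t1,t2,t4}}
components per intersection:
  U1: {{t4},{t1,t4},{t2,t4},{t3,t4},{t1,t2,t4},{t1,t3,t4},{t2,t3,t4}}
  U2: {{t1},{t1,t2},{t1,t3},{t1,t4},{t1,t2,t4},{t1,t3,t4}} {{t5}}
  U3: {{t1},{t2},{t3},{t1,t2},{t1,t3},{t1,t4},{t2,t3},{t2,t4},{t3,t4},{t1,t2,t4},{t1,t3,t4},{t2,t3,t4}}
  U4: {{t2},{t4},{t1,t2},{t1,t4},{t2,t3},{t2,t4},{t3,t4},{t1,t2,t4},{t1,t3,t4},{t2,t3,t4}}
  U5: {{t2},{t1,t2},{t2,t3},{t2,t4},{t1,t2,t4},{t2,t3,t4}}
  U6: {{t3},{t4},{t1,t3},{t1,t4},{t2,t3},{t2,t4},{t3,t4},{t1,t2,t4},{t1,t3,t4},{t2,t3,t4}} {{t5}}
  U12: {{t1,t4},{t1,t2,t4},{t1,t3,t4}}
  U13: {{t1,t4},{t2,t4},{t3,t4},{t1,t2,t4},{t1,t3,t4},{t2,t3,t4}}
  U14: {{t4},{t1,t4},{t2,t4},{t3,t4},{t1,t2,t4},{t1,t3,t4},{t2,t3,t4}}
  U15: {{t2,t4},{t1,t2,t4},{t2,t3,t4}}
  U16: {{t4},{t1,t4},{t2,t4},{t3,t4},{t1,t2,t4},{t1,t3,t4},{t2,t3,t4}}
  U23: {{t1},{t1,t2},{t1,t3},{t1,t4},{t1,t2,t4},{t1,t3,t4}}
  U24: {{t1,t2},{t1,t4},{t1,t2,t4},{t1,t3,t4}}
  U25: {{t1,t2},{t1,t2,t4}}
  U26: {{t5}} {{t1,t3},{t1,t4},{t1,t2,t4},{t1,t3,t4}}
  U34: {{t2},{t1,t2},{t1,t4},{t2,t3},{t2,t4},{t3,t4},{t1,t2,t4},{t1,t3,t4},{t2,t3,t4}}
  U35: {{t2},{t1,t2},{t2,t3},{t2,t4},{t1,t2,t4},{t2,t3,t4}}
  U36: {{t3},{t1,t3},{t1,t4},{t2,t3},{t2,t4},{t3,t4},{t1,t2,t4},{t1,t3,t4},{t2,t3,t4}}
  U45: {{t2},{t1,t2},{t2,t3},{t2,t4},{t1,t2,t4},{t2,t3,t4}}
  U46: {{t4},{t1,t4},{t2,t3},{t2,t4},{t3,t4},{t1,t2,t4},{t1,t3,t4},{t2,t3,t4}}
  U56: {{t2,t3},{t2,t4},{t1,t2,t4},{t2,t3,t4}}
  U123: {{t1,t4},{t1,t2,t4},{t1,t3,t4}}
  U124: {{t1,t4},{t1,t2,t4},{t1,t3,t4}}
  U125: {{t1,t2,t4}}
  U126: {{t1,t4},{t1,t2,t4},{t1,t3,t4}}
  U134: {{t1,t4},{t2,t4},{t3,t4},{t1,t2,t4},{t1,t3,t4},{t2,t3,t4}}
  U135: {{t2,t4},{t1,t2,t4},{t2,t3,t4}}
  U136: {{t1,t4},{t2,t4},{t3,t4},{t1,t2,t4},{t1,t3,t4},{t2,t3,t4}}
  U145: {{t2,t4},{t1,t2,t4},{t2,t3,t4}}
  U146: {{t4},{t1,t4},{t2,t4},{t3,t4},{t1,t2,t4},{t1,t3,t4},{t2,t3,t4}}
  U156: {{t2,t4},{t1,t2,t4},{t2,t3,t4}}
  U234: {{t1,t2},{t1,t4},{t1,t2,t4},{t1,t3,t4}}
  U235: {{t1,t2},{t1,t2,t4}}
  U236: {{t1,t3},{t1,t4},{t1,t2,t4},{t1,t3,t4}}
  U245: {{t1,t2},{t1,t2,t4}}
  U246: {{t1,t4},{t1,t2,t4},{t1,t3,t4}}
  U256: {{t1,t2,t4}}
  U345: {{t2},{t1,t2},{t2,t3},{t2,t4},{t1,t2,t4},{t2,t3,t4}}
  U346: {{t1,t4},{t2,t3},{t2,t4},{t3,t4},{t1,t2,t4},{t1,t3,t4},{t2,t3,t4}}
  U356: {{t2,t3},{t2,t4},{t1,t2,t4},{t2,t3,t4}}
  U456: {{t2,t3},{t2,t4},{t1,t2,t4},{t2,t3,t4}}
  U1234: {{t1,t4},{t1,t2,t4},{t1,t3,t4}}
  U1235: {{t1,t2,t4}}
  U1236: {{t1,t4},{t1,t2,t4},{t1,t3,t4}}
  U1245: {{t1,t2,t4}}
  U1246: {{t1,t4},{t1,t2,t4},{t1,t3,t4}}
  U1256: {{t1,t2,t4}}
  U1345: {{t2,t4},{t1,t2,t4},{t2,t3,t4}}
  U1346: {{t1,t4},{t2,t4},{t3,t4},{t1,t2,t4},{t1,t3,t4},{t2,t3,t4}}
  U1356: {{t2,t4},{t1,t2,t4},{t2,t3,t4}}
  U1456: {{t2,t4},{t1,t2,t4},{t2,t3,t4}}
  U2345: {{t1,t2},{t1,t2,t4}}
  U2346: {{t1,t4},{t1,t2,t4},{t1,t3,t4}}
  U2356: {{t1,t2,t4}}
  U2456: {{t1,t2,t4}}
  U3456: {{t2,t3},{t2,t4},{t1,t2,t4},{t2,t3,t4}}
  U12345: {{t1,t2,t4}}
  U12346: {{t1,t4},{t1,t2,t4},{t1,t3,t4}}
  U12356: {{t1,t2,t4}}
  U12456: {{t1,t2,t4}}
  U13456: {{t2,t4},{t1,t2,t4},{t2,t3,t4}}
  U23456: {{t1,t2,t4}}
  U123456: {{t1,t2,t4}}
C dims 8,16,20,15; δ0: rk 6, SNF 1^6; δ1: rk 10, SNF 1^10; δ2: rk 10, SNF 1^10
Ȟ^0 = (8 − 6) − 0 = 2, so Ȟ^0 ≅ Z^2
Ȟ^1 = (16 − 10) − 6 = 0, so Ȟ^1 ≅ 0
Ȟ^2 = (20 − 10) − 10 = 0, so Ȟ^2 ≅ 0


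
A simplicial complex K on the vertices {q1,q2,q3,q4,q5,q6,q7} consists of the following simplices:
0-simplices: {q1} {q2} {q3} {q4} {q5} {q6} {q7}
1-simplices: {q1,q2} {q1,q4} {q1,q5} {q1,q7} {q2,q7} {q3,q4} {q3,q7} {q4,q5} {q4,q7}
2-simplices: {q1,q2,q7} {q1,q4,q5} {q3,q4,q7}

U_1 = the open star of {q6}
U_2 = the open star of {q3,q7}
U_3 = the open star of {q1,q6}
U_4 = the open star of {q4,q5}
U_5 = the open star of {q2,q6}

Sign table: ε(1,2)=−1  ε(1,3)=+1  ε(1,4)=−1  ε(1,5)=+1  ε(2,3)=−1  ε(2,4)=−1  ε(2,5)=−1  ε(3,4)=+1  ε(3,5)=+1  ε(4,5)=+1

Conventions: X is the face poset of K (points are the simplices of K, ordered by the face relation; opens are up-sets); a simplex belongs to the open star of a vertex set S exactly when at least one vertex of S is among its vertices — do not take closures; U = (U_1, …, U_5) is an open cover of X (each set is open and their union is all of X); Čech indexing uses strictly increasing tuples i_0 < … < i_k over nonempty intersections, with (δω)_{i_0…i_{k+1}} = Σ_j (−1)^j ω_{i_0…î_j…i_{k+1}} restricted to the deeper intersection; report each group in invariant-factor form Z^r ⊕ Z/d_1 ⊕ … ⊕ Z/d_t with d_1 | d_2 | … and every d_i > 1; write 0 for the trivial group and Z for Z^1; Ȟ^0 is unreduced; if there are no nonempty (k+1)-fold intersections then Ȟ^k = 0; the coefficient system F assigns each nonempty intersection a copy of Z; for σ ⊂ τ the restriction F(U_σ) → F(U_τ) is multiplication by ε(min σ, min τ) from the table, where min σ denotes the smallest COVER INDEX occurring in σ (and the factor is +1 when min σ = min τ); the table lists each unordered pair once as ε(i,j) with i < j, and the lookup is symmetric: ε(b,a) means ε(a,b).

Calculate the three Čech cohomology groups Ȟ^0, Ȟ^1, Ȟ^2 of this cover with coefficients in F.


Ȟ^0 ≅ Z, Ȟ^1 ≅ Z and Ȟ^2 ≅ 0

nonempty overlaps:
  U1={{q6}} U2={{q3},{q7},{q1,q7},{q2,q7},{q3,q4},{q3,q7},{q4,q7},{q1,q2,q7},{q3,q4,q7}} U3={{q1},{q6},{q1,q2},{q1,q4},{q1,q5},{q1,q7},{q1,q2,q7},{q1,q4,q5}} U4={{q4},{q5},{q1,q4},{q1,q5},{q3,q4},{q4,q5},{q4,q7},{q1,q4,q5},{q3,q4,q7}} U5={{q2},{q6},{q1,q2},{q2,q7},{q1,q2,q7}}
  U13={{q6}} U15={{q6}} U23={{q1,q7},{q1,q2,q7}} U24={{q3,q4},{q4,q7},{q3,q4,q7}} U25={{q2,q7},{q1,q2,q7}} U34={{q1,q4},{q1,q5},{q1,q4,q5}} U35={{q6},{q1,q2},{q1,q2,q7}}
  U135={{q6}} U235={{q1,q2,q7}}
C dims 5,7,2; δ0: rk 4, SNF 1^4; δ1: rk 2, SNF 1^2
degree 0: 5−4−0 = 1 → Ȟ^0 ≅ Z
degree 1: 7−2−4 = 1 → Ȟ^1 ≅ Z
degree 2: 2−0−2 = 0 → Ȟ^2 ≅ 0


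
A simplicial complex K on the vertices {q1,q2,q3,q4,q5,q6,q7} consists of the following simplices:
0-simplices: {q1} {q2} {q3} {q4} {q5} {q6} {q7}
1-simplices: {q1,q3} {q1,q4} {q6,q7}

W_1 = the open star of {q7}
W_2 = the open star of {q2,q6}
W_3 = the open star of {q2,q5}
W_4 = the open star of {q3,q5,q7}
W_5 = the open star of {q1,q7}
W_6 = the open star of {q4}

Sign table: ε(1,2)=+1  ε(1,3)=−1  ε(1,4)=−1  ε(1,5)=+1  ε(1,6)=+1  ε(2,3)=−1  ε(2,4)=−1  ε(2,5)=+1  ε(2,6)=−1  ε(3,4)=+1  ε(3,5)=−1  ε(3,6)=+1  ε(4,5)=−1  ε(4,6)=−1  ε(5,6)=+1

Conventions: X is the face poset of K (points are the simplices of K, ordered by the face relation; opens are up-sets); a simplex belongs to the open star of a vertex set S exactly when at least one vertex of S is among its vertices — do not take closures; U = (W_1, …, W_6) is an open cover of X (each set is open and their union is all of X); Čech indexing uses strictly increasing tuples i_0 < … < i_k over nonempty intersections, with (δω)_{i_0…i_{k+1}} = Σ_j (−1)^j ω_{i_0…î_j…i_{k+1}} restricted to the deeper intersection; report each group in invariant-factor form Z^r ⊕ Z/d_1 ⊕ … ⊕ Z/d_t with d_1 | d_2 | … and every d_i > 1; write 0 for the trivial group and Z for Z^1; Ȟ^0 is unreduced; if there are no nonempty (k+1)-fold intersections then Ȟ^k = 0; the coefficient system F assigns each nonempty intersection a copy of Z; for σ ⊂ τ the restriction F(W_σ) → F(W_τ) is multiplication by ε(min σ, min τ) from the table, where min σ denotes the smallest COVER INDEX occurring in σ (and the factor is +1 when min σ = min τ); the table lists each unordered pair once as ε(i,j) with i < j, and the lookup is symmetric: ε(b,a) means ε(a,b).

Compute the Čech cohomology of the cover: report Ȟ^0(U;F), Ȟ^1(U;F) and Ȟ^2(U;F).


Ȟ^0 = Z, Ȟ^1 = Z and Ȟ^2 = 0

nerve simplices:
  W1={{q7},{q6,q7}} W2={{q2},{q6},{q6,q7}} W3={{q2},{q5}} W4={{q3},{q5},{q7},{q1,q3},{q6,q7}} W5={{q1},{q7},{q1,q3},{q1,q4},{q6,q7}} W6={{q4},{q1,q4}}
  W12={{q6,q7}} W14={{q7},{q6,q7}} W15={{q7},{q6,q7}} W23={{q2}} W24={{q6,q7}} W25={{q6,q7}} W34={{q5}} W45={{q7},{q1,q3},{q6,q7}} W56={{q1,q4}}
  W124={{q6,q7}} W125={{q6,q7}} W145={{q7},{q6,q7}} W245={{q6,q7}}
  W1245={{q6,q7}}
C dims 6,9,4,1; δ0: rk 5, SNF 1^5; δ1: rk 3, SNF 1^3; δ2: rk 1, SNF 1^1
degree 0: 6−5−0 = 1 → Ȟ^0 ≅ Z
degree 1: 9−3−5 = 1 → Ȟ^1 ≅ Z
degree 2: 4−1−3 = 0 → Ȟ^2 ≅ 0


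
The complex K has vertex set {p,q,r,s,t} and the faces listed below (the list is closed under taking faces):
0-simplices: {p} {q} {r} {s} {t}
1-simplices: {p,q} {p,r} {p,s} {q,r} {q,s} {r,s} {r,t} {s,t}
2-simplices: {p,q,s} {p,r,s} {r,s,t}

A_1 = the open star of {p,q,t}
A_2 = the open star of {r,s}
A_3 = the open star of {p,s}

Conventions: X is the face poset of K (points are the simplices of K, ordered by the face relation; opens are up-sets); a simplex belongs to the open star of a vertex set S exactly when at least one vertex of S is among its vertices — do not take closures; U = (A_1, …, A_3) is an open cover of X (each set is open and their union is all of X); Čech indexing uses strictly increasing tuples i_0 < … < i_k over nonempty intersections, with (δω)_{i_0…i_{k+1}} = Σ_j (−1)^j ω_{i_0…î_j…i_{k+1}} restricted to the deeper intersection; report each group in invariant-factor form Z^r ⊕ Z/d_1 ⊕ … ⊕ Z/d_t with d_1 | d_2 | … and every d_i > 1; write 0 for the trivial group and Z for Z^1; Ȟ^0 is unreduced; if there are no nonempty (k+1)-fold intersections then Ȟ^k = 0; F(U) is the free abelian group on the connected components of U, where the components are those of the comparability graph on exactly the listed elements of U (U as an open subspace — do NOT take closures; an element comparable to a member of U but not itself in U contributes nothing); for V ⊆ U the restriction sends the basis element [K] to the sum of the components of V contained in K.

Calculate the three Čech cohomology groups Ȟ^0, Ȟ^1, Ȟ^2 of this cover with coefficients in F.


Ȟ^0 ≅ Z, Ȟ^1 ≅ Z, Ȟ^2 ≅ 0

nonempty overlaps:
  A1={{p},{q},{t},{p,q},{p,r},{p,s},{q,r},{q,s},{r,t},{s,t},{p,q,s},{p,r,s},{r,s,t}} A2={{r},{s},{p,r},{p,s},{q,r},{q,s},{r,s},{r,t},{s,t},{p,q,s},{p,r,s},{r,s,t}} A3={{p},{s},{p,q},{p,r},{p,s},{q,s},{r,s},{s,t},{p,q,s},{p,r,s},{r,s,t}}
  A12={{p,r},{p,s},{q,r},{q,s},{r,t},{s,t},{p,q,s},{p,r,s},{r,s,t}} A13={{p},{p,q},{p,r},{p,s},{q,s},{s,t},{p,q,s},{p,r,s},{r,s,t}} A23={{s},{p,r},{p,s},{q,s},{r,s},{s,t},{p,q,s},{p,r,s},{r,s,t}}
  A123={{p,r},{p,s},{q,s},{s,t},{p,q,s},{p,r,s},{r,s,t}}
components per intersection:
  A1: {{p},{q},{p,q},{p,r},{p,s},{q,r},{q,s},{p,q,s},{p,r,s}} {{t},{r,t},{s,t},{r,s,t}}
  A2: {{r},{s},{p,r},{p,s},{q,r},{q,s},{r,s},{r,t},{s,t},{p,q,s},{p,r,s},{r,s,t}}
  A3: {{p},{s},{p,q},{p,r},{p,s},{q,s},{r,s},{s,t},{p,q,s},{p,r,s},{r,s,t}}
  A12: {{p,r},{p,s},{q,s},{p,q,s},{p,r,s}} {{q,r}} {{r,t},{s,t},{r,s,t}}
  A13: {{p},{p,q},{p,r},{p,s},{q,s},{p,q,s},{p,r,s}} {{s,t},{r,s,t}}
  A23: {{s},{p,r},{p,s},{q,s},{r,s},{s,t},{p,q,s},{p,r,s},{r,s,t}}
  A123: {{p,r},{p,s},{q,s},{p,q,s},{p,r,s}} {{s,t},{r,s,t}}
C dims 4,6,2; δ0: rk 3, SNF 1^3; δ1: rk 2, SNF 1^2
degree 0: 4−3−0 = 1 → Ȟ^0 ≅ Z
degree 1: 6−2−3 = 1 → Ȟ^1 ≅ Z
degree 2: 2−0−2 = 0 → Ȟ^2 ≅ 0


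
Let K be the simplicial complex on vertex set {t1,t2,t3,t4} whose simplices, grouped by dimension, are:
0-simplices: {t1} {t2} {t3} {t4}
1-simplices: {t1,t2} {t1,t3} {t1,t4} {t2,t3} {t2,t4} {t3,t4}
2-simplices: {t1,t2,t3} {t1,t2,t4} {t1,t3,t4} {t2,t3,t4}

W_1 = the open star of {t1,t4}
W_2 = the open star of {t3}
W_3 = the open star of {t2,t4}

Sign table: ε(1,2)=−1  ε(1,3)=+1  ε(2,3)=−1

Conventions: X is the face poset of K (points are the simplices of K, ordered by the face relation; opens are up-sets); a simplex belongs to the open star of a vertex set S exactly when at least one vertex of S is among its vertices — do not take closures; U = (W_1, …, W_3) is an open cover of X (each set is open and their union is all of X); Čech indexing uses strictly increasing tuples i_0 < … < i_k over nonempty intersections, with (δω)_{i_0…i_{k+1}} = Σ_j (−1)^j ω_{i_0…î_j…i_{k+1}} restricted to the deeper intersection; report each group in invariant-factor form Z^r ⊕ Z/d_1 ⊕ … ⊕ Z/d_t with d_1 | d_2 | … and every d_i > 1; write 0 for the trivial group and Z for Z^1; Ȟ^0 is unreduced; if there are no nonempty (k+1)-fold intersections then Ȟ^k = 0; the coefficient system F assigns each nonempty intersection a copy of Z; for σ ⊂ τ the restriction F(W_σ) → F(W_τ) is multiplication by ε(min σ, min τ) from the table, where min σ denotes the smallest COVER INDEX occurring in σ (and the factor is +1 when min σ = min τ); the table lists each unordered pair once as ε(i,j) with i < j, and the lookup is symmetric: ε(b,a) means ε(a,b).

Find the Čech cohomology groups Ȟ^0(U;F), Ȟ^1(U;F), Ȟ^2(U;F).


Ȟ^0 ≅ Z, Ȟ^1 ≅ 0 and Ȟ^2 ≅ 0

nerve of the cover:
  W1={{t1},{t4},{t1,t2},{t1,t3},{t1,t4},{t2,t4},{t3,t4},{t1,t2,t3},{t1,t2,t4},{t1,t3,t4},{t2,t3,t4}} W2={{t3},{t1,t3},{t2,t3},{t3,t4},{t1,t2,t3},{t1,t3,t4},{t2,t3,t4}} W3={{t2},{t4},{t1,t2},{t1,t4},{t2,t3},{t2,t4},{t3,t4},{t1,t2,t3},{t1,t2,t4},{t1,t3,t4},{t2,t3,t4}}
  W12={{t1,t3},{t3,t4},{t1,t2,t3},{t1,t3,t4},{t2,t3,t4}} W13={{t4},{t1,t2},{t1,t4},{t2,t4},{t3,t4},{t1,t2,t3},{t1,t2,t4},{t1,t3,t4},{t2,t3,t4}} W23={{t2,t3},{t3,t4},{t1,t2,t3},{t1,t3,t4},{t2,t3,t4}}
  W123={{t3,t4},{t1,t2,t3},{t1,t3,t4},{t2,t3,t4}}
C dims 3,3,1; δ0: rk 2, SNF 1^2; δ1: rk 1, SNF 1^1
Ȟ^0 = (3 − 2) − 0 = 1, so Ȟ^0 ≅ Z
Ȟ^1 = (3 − 1) − 2 = 0, so Ȟ^1 ≅ 0
Ȟ^2 = (1 − 0) − 1 = 0, so Ȟ^2 ≅ 0


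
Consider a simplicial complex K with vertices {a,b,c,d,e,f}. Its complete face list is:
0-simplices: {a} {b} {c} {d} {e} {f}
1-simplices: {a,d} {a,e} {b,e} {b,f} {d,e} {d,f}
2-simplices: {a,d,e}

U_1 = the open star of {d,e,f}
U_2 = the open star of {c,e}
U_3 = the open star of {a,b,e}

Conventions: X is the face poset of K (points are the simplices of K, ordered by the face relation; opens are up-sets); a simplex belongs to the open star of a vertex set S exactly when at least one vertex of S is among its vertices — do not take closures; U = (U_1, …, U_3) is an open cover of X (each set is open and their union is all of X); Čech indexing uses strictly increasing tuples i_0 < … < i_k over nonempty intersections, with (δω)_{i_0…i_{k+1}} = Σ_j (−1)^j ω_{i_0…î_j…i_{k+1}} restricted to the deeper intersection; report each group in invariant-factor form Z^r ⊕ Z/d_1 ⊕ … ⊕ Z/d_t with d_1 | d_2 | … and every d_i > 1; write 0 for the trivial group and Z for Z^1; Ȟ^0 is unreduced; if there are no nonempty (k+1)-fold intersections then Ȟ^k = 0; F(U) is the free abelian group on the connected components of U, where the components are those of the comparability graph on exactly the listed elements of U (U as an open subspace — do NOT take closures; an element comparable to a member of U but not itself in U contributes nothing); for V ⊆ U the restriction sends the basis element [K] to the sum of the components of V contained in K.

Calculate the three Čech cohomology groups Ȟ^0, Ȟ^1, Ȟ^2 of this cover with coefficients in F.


nonempty intersections:
  U1={{d},{e},{f},{a,d},{a,e},{b,e},{b,f},{d,e},{d,f},{a,d,e}} U2={{c},{e},{a,e},{b,e},{d,e},{a,d,e}} U3={{a},{b},{e},{a,d},{a,e},{b,e},{b,f},{d,e},{a,d,e}}
  U12={{e},{a,e},{b,e},{d,e},{a,d,e}} U13={{e},{a,d},{a,e},{b,e},{b,f},{d,e},{a,d,e}} U23={{e},{a,e},{b,e},{d,e},{a,d,e}}
  U123={{e},{a,e},{b,e},{d,e},{a,d,e}}
components per intersection:
  U1: {{d},{e},{f},{a,d},{a,e},{b,e},{b,f},{d,e},{d,f},{a,d,e}}
  U2: {{c}} {{e},{a,e},{b,e},{d,e},{a,d,e}}
  U3: {{a},{b},{e},{a,d},{a,e},{b,e},{b,f},{d,e},{a,d,e}}
  U12: {{e},{a,e},{b,e},{d,e},{a,d,e}}
  U13: {{e},{a,d},{a,e},{b,e},{d,e},{a,d,e}} {{b,f}}
  U23: {{e},{a,e},{b,e},{d,e},{a,d,e}}
  U123: {{e},{a,e},{b,e},{d,e},{a,d,e}}
C dims 4,4,1; δ0: rk 2, SNF 1^2; δ1: rk 1, SNF 1^1
Ȟ^0: (4−2)−0=2 ⇒ Z^2
Ȟ^1: (4−1)−2=1 ⇒ Z
Ȟ^2: (1−0)−1=0 ⇒ 0

Ȟ^0 ≅ Z^2; Ȟ^1 ≅ Z; Ȟ^2 ≅ 0


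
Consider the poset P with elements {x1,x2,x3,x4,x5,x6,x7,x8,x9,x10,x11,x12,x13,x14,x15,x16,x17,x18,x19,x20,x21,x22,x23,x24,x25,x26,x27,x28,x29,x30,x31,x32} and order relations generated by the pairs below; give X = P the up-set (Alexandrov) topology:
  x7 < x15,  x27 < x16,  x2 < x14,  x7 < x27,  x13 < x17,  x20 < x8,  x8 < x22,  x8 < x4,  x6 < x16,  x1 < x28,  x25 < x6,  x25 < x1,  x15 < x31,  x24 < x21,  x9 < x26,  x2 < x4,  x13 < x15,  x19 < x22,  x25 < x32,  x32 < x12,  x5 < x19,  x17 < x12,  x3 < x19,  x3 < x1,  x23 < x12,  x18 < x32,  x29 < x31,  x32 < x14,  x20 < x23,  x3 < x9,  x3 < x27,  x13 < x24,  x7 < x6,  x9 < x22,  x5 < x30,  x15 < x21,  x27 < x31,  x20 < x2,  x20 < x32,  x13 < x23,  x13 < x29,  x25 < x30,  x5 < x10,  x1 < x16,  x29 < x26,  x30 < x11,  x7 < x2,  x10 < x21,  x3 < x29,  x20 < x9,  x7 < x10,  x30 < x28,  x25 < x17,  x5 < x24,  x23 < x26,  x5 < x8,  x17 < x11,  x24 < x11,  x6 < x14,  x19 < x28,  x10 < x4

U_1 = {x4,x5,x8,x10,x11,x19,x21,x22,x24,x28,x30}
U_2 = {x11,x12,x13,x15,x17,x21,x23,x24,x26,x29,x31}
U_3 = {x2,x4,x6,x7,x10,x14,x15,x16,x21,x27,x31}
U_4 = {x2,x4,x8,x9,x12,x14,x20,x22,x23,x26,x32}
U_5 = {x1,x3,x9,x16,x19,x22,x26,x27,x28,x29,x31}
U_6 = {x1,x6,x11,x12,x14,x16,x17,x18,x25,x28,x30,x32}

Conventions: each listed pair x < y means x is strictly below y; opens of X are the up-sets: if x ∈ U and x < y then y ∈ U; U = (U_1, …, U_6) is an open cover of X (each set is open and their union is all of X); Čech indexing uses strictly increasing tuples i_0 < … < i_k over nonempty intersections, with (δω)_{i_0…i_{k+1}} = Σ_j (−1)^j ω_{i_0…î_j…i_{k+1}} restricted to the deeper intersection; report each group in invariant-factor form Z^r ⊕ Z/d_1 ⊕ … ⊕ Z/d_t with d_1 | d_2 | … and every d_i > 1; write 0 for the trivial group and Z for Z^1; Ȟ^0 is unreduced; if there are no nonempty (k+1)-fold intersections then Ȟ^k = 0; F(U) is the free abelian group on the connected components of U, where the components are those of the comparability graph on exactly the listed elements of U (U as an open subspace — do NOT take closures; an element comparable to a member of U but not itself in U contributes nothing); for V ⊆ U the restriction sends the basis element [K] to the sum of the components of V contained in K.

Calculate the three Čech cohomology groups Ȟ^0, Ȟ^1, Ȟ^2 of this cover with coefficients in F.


intersection data:
  U12={x11,x21,x24} U13={x4,x10,x21} U14={x4,x8,x22} U15={x19,x22,x28} U16={x11,x28,x30} U23={x15,x21,x31} U24={x12,x23,x26} U25={x26,x29,x31} U26={x11,x12,x17} U34={x2,x4,x14} U35={x16,x27,x31} U36={x6,x14,x16} U45={x9,x22,x26} U46={x12,x14,x32} U56={x1,x16,x28}
  U123={x21} U126={x11} U134={x4} U145={x22} U156={x28} U235={x31} U245={x26} U246={x12} U346={x14} U356={x16}
components per intersection:
  U1: {x4,x5,x8,x10,x11,x19,x21,x22,x24,x28,x30}
  U2: {x11,x12,x13,x15,x17,x21,x23,x24,x26,x29,x31}
  U3: {x2,x4,x6,x7,x10,x14,x15,x16,x21,x27,x31}
  U4: {x2,x4,x8,x9,x12,x14,x20,x22,x23,x26,x32}
  U5: {x1,x3,x9,x16,x19,x22,x26,x27,x28,x29,x31}
  U6: {x1,x6,x11,x12,x14,x16,x17,x18,x25,x28,x30,x32}
  U12: {x11,x21,x24}
  U13: {x4,x10,x21}
  U14: {x4,x8,x22}
  U15: {x19,x22,x28}
  U16: {x11,x28,x30}
  U23: {x15,x21,x31}
  U24: {x12,x23,x26}
  U25: {x26,x29,x31}
  U26: {x11,x12,x17}
  U34: {x2,x4,x14}
  U35: {x16,x27,x31}
  U36: {x6,x14,x16}
  U45: {x9,x22,x26}
  U46: {x12,x14,x32}
  U56: {x1,x16,x28}
  U123: {x21}
  U126: {x11}
  U134: {x4}
  U145: {x22}
  U156: {x28}
  U235: {x31}
  U245: {x26}
  U246: {x12}
  U346: {x14}
  U356: {x16}
C dims 6,15,10; δ0: rk 5, SNF 1^5; δ1: rk 10, SNF 1^9·2
Ȟ^0 = (6 − 5) − 0 = 1, so Ȟ^0 ≅ Z
Ȟ^1 = (15 − 10) − 5 = 0, so Ȟ^1 ≅ 0
Ȟ^2 = (10 − 0) − 10 = 0 plus torsion [2], so Ȟ^2 ≅ Z/2

Ȟ^0(U;F) ≅ Z; Ȟ^1(U;F) ≅ 0; Ȟ^2(U;F) ≅ Z/2
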